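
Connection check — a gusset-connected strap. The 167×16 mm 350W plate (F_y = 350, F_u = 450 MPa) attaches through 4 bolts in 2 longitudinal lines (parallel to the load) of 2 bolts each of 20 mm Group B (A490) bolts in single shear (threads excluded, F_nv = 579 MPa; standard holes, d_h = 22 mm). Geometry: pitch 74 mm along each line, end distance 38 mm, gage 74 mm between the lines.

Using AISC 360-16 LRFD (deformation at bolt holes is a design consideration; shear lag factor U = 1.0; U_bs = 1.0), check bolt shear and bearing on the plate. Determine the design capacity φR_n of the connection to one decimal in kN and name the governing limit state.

Bolt shear: A_b = π(20)²/4 = 314.16 mm². φR_n = 0.75 × 579 × 314.16 × 4 × 1 = 545.7 kN.
Bearing (16 mm plate, F_u = 450 MPa): end bolts L_c = 38 − 22/2 = 27, R_n = min(1.2×27×16×450, 2.4×20×16×450) = 233.28 kN/bolt; interior L_c = 74 − 22 = 52, R_n = 345.6 kN/bolt. φR_n = 0.75 × (2×233.28 + 2×345.6) = 868.3 kN.
Governing: min(545.7, 868.3) = 545.7 kN → bolt shear.

545.7 kN (bolt shear governs)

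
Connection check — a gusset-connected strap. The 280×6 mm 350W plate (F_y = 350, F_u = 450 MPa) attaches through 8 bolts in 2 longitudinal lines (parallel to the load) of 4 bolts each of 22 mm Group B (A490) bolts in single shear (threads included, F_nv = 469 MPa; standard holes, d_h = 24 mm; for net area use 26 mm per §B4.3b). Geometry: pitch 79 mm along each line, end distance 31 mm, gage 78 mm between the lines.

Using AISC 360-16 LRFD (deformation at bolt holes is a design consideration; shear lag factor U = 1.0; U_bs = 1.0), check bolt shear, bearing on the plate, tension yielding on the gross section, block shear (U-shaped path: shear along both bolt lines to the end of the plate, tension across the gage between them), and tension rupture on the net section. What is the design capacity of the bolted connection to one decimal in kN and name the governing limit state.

Bolt shear: A_b = π(22)²/4 = 380.13 mm². φR_n = 0.75 × 469 × 380.13 × 8 × 1 = 1069.7 kN.
Bearing (6 mm plate, F_u = 450 MPa): end bolts L_c = 31 − 24/2 = 19, R_n = min(1.2×19×6×450, 2.4×22×6×450) = 61.56 kN/bolt; interior L_c = 79 − 24 = 55, R_n = 142.56 kN/bolt. φR_n = 0.75 × (2×61.56 + 6×142.56) = 733.9 kN.
Tension yield (gross): A_g = 280×6 = 1680 mm². φR_n = 0.90 × 350 × 1680 = 529.2 kN.
Block shear: shear path 2×[31+3×79] = 2×268 mm, A_gv = 3216, A_nv = 2×(268 − 3.5×26)×6 = 2124 mm²; tension across gage: (78 − 1×26)×6 = 312 mm². R_n = min(0.6×450×2124, 0.6×350×3216) + 1.0×450×312 = min(573.48, 675.36) + 140.4 = 713.88 kN. φR_n = 0.75 × 713.88 = 535.4 kN.
Tension rupture (net): A_n = (280 − 2×26)×6 = 1368 mm² (U = 1.0, A_e = A_n). φR_n = 0.75 × 450 × 1368 = 461.7 kN.
Governing: min(1069.7, 733.9, 529.2, 535.4, 461.7) = 461.7 kN → net-section rupture.

461.7 kN (net-section rupture governs)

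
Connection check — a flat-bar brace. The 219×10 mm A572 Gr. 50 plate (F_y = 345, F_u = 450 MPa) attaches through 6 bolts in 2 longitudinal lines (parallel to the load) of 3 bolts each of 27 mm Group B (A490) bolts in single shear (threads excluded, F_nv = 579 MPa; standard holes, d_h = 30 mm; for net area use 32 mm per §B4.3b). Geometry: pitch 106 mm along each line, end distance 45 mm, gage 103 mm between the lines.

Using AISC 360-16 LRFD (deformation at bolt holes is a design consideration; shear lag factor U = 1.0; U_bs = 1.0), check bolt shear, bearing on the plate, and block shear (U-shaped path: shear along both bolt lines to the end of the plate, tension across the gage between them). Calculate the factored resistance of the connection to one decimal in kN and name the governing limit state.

Bolt shear: A_b = π(27)²/4 = 572.56 mm². φR_n = 0.75 × 579 × 572.56 × 6 × 1 = 1491.8 kN.
Bearing (10 mm plate, F_u = 450 MPa): end bolts L_c = 45 − 30/2 = 30, R_n = min(1.2×30×10×450, 2.4×27×10×450) = 162 kN/bolt; interior L_c = 106 − 30 = 76, R_n = 291.6 kN/bolt. φR_n = 0.75 × (2×162 + 4×291.6) = 1117.8 kN.
Block shear: shear path 2×[45+2×106] = 2×257 mm, A_gv = 5140, A_nv = 2×(257 − 2.5×32)×10 = 3540 mm²; tension across gage: (103 − 1×32)×10 = 710 mm². R_n = min(0.6×450×3540, 0.6×345×5140) + 1.0×450×710 = min(955.8, 1064) + 319.5 = 1275.3 kN. φR_n = 0.75 × 1275.3 = 956.5 kN.
Governing: min(1491.8, 1117.8, 956.5) = 956.5 kN → block shear.

956.5 kN (block shear governs)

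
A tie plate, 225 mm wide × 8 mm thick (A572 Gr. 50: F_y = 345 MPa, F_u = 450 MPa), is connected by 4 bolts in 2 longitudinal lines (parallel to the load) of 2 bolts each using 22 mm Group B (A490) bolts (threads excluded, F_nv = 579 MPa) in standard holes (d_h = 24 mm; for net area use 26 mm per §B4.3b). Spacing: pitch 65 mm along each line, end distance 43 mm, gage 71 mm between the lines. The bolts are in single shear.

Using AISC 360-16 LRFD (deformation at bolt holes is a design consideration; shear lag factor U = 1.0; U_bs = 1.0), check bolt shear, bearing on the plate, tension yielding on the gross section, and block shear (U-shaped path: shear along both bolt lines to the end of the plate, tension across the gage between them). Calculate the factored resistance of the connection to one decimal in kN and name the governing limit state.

345.1 kN (block shear governs)

Bolt shear: A_b = π(22)²/4 = 380.13 mm². φR_n = 0.75 × 579 × 380.13 × 4 × 1 = 660.3 kN.
Bearing (8 mm plate, F_u = 450 MPa): end bolts L_c = 43 − 24/2 = 31, R_n = min(1.2×31×8×450, 2.4×22×8×450) = 133.92 kN/bolt; interior L_c = 65 − 24 = 41, R_n = 177.12 kN/bolt. φR_n = 0.75 × (2×133.92 + 2×177.12) = 466.6 kN.
Tension yield (gross): A_g = 225×8 = 1800 mm². φR_n = 0.90 × 345 × 1800 = 558.9 kN.
Block shear: shear path 2×[43+1×65] = 2×108 mm, A_gv = 1728, A_nv = 2×(108 − 1.5×26)×8 = 1104 mm²; tension across gage: (71 − 1×26)×8 = 360 mm². R_n = min(0.6×450×1104, 0.6×345×1728) + 1.0×450×360 = min(298.08, 357.7) + 162 = 460.08 kN. φR_n = 0.75 × 460.08 = 345.1 kN.
Governing: min(660.3, 466.6, 558.9, 345.1) = 345.1 kN → block shear.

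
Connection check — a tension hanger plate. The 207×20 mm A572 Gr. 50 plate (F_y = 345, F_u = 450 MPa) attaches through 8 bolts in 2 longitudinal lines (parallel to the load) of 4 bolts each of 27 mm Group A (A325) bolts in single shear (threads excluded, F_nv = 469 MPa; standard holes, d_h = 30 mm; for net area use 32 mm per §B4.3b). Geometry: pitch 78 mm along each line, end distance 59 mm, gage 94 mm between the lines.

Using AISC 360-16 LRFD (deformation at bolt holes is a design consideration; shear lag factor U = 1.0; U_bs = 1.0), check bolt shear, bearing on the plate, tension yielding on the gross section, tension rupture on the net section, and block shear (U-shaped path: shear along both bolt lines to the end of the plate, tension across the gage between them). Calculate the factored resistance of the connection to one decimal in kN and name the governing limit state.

Bolt shear: A_b = π(27)²/4 = 572.56 mm². φR_n = 0.75 × 469 × 572.56 × 8 × 1 = 1611.2 kN.
Bearing (20 mm plate, F_u = 450 MPa): end bolts L_c = 59 − 30/2 = 44, R_n = min(1.2×44×20×450, 2.4×27×20×450) = 475.2 kN/bolt; interior L_c = 78 − 30 = 48, R_n = 518.4 kN/bolt. φR_n = 0.75 × (2×475.2 + 6×518.4) = 3045.6 kN.
Tension yield (gross): A_g = 207×20 = 4140 mm². φR_n = 0.90 × 345 × 4140 = 1285.5 kN.
Tension rupture (net): A_n = (207 − 2×32)×20 = 2860 mm² (U = 1.0, A_e = A_n). φR_n = 0.75 × 450 × 2860 = 965.3 kN.
Block shear: shear path 2×[59+3×78] = 2×293 mm, A_gv = 11720, A_nv = 2×(293 − 3.5×32)×20 = 7240 mm²; tension across gage: (94 − 1×32)×20 = 1240 mm². R_n = min(0.6×450×7240, 0.6×345×11720) + 1.0×450×1240 = min(1954.8, 2426) + 558 = 2512.8 kN. φR_n = 0.75 × 2512.8 = 1884.6 kN.
Governing: min(1611.2, 3045.6, 1285.5, 965.3, 1884.6) = 965.3 kN → net-section rupture.

965.3 kN (net-section rupture governs)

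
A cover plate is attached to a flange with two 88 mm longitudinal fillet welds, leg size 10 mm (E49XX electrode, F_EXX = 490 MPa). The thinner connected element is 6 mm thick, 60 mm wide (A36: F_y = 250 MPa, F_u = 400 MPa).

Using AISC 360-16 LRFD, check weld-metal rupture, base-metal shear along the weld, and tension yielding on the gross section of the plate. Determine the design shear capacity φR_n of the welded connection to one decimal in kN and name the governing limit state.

81.0 kN (gross-section yield governs)

Weld metal: throat = 0.707×10 = 7.07 mm, L = 2×88 = 176 mm. φR_n = 0.75 × 0.6 × 490 × 7.07 × 176 = 274.4 kN.
Base metal shear (6 mm plate): yield φR_n = 1.0×0.6×250×6×176 = 158.4 kN; rupture φR_n = 0.75×0.6×400×6×176 = 190.1 kN; take 158.4 kN (yield).
Tension yield (gross): A_g = 60×6 = 360 mm². φR_n = 0.90 × 250 × 360 = 81.0 kN.
Governing: min(274.4, 158.4, 81.0) = 81.0 kN → gross-section yield.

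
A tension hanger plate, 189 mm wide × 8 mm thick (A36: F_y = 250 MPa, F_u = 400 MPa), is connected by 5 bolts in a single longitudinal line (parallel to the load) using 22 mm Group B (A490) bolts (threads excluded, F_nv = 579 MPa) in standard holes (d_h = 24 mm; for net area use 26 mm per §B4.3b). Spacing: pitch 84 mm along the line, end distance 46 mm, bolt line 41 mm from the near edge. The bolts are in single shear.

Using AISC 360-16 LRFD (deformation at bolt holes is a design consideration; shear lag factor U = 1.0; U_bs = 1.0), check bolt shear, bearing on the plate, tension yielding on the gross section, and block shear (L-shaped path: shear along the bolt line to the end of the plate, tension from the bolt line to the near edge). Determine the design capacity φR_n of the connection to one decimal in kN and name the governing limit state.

340.2 kN (gross-section yield governs)

Bolt shear: A_b = π(22)²/4 = 380.13 mm². φR_n = 0.75 × 579 × 380.13 × 5 × 1 = 825.4 kN.
Bearing (8 mm plate, F_u = 400 MPa): end bolts L_c = 46 − 24/2 = 34, R_n = min(1.2×34×8×400, 2.4×22×8×400) = 130.56 kN/bolt; interior L_c = 84 − 24 = 60, R_n = 168.96 kN/bolt. φR_n = 0.75 × (1×130.56 + 4×168.96) = 604.8 kN.
Tension yield (gross): A_g = 189×8 = 1512 mm². φR_n = 0.90 × 250 × 1512 = 340.2 kN.
Block shear: shear path 1×[46+4×84] = 1×382 mm, A_gv = 3056, A_nv = 1×(382 − 4.5×26)×8 = 2120 mm²; tension to near edge: (41 − 0.5×26)×8 = 224 mm². R_n = min(0.6×400×2120, 0.6×250×3056) + 1.0×400×224 = min(508.8, 458.4) + 89.6 = 548 kN. φR_n = 0.75 × 548 = 411.0 kN.
Governing: min(825.4, 604.8, 340.2, 411.0) = 340.2 kN → gross-section yield.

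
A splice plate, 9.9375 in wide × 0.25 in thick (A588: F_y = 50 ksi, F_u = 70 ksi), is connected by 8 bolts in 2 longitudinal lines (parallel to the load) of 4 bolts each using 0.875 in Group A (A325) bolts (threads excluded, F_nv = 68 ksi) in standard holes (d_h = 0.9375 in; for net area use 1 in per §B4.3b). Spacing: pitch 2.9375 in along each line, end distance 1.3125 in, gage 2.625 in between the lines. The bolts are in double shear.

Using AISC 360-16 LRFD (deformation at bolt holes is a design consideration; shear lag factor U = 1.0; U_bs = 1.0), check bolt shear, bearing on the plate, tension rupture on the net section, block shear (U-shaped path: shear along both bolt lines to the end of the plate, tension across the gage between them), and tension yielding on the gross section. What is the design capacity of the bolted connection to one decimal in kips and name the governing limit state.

Bolt shear: A_b = π(0.875)²/4 = 0.60132 in². φR_n = 0.75 × 68 × 0.60132 × 8 × 2 = 490.7 kips.
Bearing (0.25 in plate, F_u = 70 ksi): end bolts L_c = 1.3125 − 0.9375/2 = 0.84375, R_n = min(1.2×0.84375×0.25×70, 2.4×0.875×0.25×70) = 17.719 kips/bolt; interior L_c = 2.9375 − 0.9375 = 2, R_n = 36.75 kips/bolt. φR_n = 0.75 × (2×17.719 + 6×36.75) = 192.0 kips.
Tension rupture (net): A_n = (9.9375 − 2×1)×0.25 = 1.9844 in² (U = 1.0, A_e = A_n). φR_n = 0.75 × 70 × 1.9844 = 104.2 kips.
Block shear: shear path 2×[1.3125+3×2.9375] = 2×10.125 in, A_gv = 5.0625, A_nv = 2×(10.125 − 3.5×1)×0.25 = 3.3125 in²; tension across gage: (2.625 − 1×1)×0.25 = 0.40625 in². R_n = min(0.6×70×3.3125, 0.6×50×5.0625) + 1.0×70×0.40625 = min(139.13, 151.88) + 28.438 = 167.57 kips. φR_n = 0.75 × 167.57 = 125.7 kips.
Tension yield (gross): A_g = 9.9375×0.25 = 2.4844 in². φR_n = 0.90 × 50 × 2.4844 = 111.8 kips.
Governing: min(490.7, 192.0, 104.2, 125.7, 111.8) = 104.2 kips → net-section rupture.

104.2 kips (net-section rupture governs)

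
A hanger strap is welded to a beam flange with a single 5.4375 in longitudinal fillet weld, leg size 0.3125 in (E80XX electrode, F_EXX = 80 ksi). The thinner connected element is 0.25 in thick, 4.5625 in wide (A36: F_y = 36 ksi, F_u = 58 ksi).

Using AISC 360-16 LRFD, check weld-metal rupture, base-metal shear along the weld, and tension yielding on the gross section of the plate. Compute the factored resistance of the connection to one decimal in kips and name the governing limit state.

Weld metal: throat = 0.707×0.3125 = 0.22094 in, L = 5.4375 in. φR_n = 0.75 × 0.6 × 80 × 0.22094 × 5.4375 = 43.2 kips.
Base metal shear (0.25 in plate): yield φR_n = 1.0×0.6×36×0.25×5.4375 = 29.4 kips; rupture φR_n = 0.75×0.6×58×0.25×5.4375 = 35.5 kips; take 29.4 kips (yield).
Tension yield (gross): A_g = 4.5625×0.25 = 1.1406 in². φR_n = 0.90 × 36 × 1.1406 = 37.0 kips.
Governing: min(43.2, 29.4, 37.0) = 29.4 kips → base-metal shear.

29.4 kips (base-metal shear governs)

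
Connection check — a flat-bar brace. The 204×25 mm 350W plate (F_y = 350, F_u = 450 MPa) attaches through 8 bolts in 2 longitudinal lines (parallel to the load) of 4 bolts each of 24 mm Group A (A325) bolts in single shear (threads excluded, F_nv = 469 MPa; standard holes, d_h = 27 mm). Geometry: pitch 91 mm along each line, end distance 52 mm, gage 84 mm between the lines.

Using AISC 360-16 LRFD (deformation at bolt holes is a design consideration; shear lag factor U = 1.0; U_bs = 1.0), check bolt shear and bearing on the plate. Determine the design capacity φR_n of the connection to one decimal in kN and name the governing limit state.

Bolt shear: A_b = π(24)²/4 = 452.39 mm². φR_n = 0.75 × 469 × 452.39 × 8 × 1 = 1273.0 kN.
Bearing (25 mm plate, F_u = 450 MPa): end bolts L_c = 52 − 27/2 = 38.5, R_n = min(1.2×38.5×25×450, 2.4×24×25×450) = 519.75 kN/bolt; interior L_c = 91 − 27 = 64, R_n = 648 kN/bolt. φR_n = 0.75 × (2×519.75 + 6×648) = 3695.6 kN.
Governing: min(1273.0, 3695.6) = 1273.0 kN → bolt shear.

1273.0 kN (bolt shear governs)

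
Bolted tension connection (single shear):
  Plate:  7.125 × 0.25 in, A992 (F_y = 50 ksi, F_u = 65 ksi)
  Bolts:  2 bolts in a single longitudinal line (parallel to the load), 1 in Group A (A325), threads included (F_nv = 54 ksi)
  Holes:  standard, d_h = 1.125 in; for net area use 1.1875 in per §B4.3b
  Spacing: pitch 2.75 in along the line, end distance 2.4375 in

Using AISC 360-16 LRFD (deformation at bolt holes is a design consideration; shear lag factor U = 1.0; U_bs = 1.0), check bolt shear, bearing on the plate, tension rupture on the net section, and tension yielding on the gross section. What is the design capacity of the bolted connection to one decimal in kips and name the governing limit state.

Bolt shear: A_b = π(1)²/4 = 0.7854 in². φR_n = 0.75 × 54 × 0.7854 × 2 × 1 = 63.6 kips.
Bearing (0.25 in plate, F_u = 65 ksi): end bolts L_c = 2.4375 − 1.125/2 = 1.875, R_n = min(1.2×1.875×0.25×65, 2.4×1×0.25×65) = 36.563 kips/bolt; interior L_c = 2.75 − 1.125 = 1.625, R_n = 31.688 kips/bolt. φR_n = 0.75 × (1×36.563 + 1×31.688) = 51.2 kips.
Tension rupture (net): A_n = (7.125 − 1×1.1875)×0.25 = 1.4844 in² (U = 1.0, A_e = A_n). φR_n = 0.75 × 65 × 1.4844 = 72.4 kips.
Tension yield (gross): A_g = 7.125×0.25 = 1.7813 in². φR_n = 0.90 × 50 × 1.7813 = 80.2 kips.
Governing: min(63.6, 51.2, 72.4, 80.2) = 51.2 kips → bearing.

51.2 kips (bearing governs)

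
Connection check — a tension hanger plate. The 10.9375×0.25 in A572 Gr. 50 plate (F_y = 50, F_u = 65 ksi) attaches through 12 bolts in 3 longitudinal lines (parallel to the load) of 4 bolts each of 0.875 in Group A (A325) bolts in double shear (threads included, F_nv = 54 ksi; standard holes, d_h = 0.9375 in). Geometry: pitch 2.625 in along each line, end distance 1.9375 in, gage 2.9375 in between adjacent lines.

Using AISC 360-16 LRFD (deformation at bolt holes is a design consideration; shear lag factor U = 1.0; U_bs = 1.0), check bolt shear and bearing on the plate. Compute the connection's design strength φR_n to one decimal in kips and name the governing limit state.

286.6 kips (bearing governs)

Bolt shear: A_b = π(0.875)²/4 = 0.60132 in². φR_n = 0.75 × 54 × 0.60132 × 12 × 2 = 584.5 kips.
Bearing (0.25 in plate, F_u = 65 ksi): end bolts L_c = 1.9375 − 0.9375/2 = 1.46875, R_n = min(1.2×1.46875×0.25×65, 2.4×0.875×0.25×65) = 28.641 kips/bolt; interior L_c = 2.625 − 0.9375 = 1.6875, R_n = 32.906 kips/bolt. φR_n = 0.75 × (3×28.641 + 9×32.906) = 286.6 kips.
Governing: min(584.5, 286.6) = 286.6 kips → bearing.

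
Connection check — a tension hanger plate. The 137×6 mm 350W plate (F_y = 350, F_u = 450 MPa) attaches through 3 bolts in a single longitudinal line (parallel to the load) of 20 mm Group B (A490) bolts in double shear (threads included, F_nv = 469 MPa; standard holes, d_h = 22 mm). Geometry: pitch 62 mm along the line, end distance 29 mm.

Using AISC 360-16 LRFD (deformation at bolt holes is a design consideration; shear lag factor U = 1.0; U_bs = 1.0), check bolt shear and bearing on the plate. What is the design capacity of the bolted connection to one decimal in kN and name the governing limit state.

Bolt shear: A_b = π(20)²/4 = 314.16 mm². φR_n = 0.75 × 469 × 314.16 × 3 × 2 = 663.0 kN.
Bearing (6 mm plate, F_u = 450 MPa): end bolts L_c = 29 − 22/2 = 18, R_n = min(1.2×18×6×450, 2.4×20×6×450) = 58.32 kN/bolt; interior L_c = 62 − 22 = 40, R_n = 129.6 kN/bolt. φR_n = 0.75 × (1×58.32 + 2×129.6) = 238.1 kN.
Governing: min(663.0, 238.1) = 238.1 kN → bearing.

238.1 kN (bearing governs)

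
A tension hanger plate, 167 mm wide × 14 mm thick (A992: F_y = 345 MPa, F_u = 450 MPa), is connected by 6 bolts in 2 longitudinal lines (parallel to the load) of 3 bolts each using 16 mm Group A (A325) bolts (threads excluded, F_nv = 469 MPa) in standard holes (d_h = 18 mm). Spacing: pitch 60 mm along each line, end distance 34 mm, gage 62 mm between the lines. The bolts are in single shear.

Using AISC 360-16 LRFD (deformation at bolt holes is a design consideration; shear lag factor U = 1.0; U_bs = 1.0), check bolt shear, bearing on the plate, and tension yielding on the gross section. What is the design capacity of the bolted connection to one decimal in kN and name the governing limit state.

424.3 kN (bolt shear governs)

Bolt shear: A_b = π(16)²/4 = 201.06 mm². φR_n = 0.75 × 469 × 201.06 × 6 × 1 = 424.3 kN.
Bearing (14 mm plate, F_u = 450 MPa): end bolts L_c = 34 − 18/2 = 25, R_n = min(1.2×25×14×450, 2.4×16×14×450) = 189 kN/bolt; interior L_c = 60 − 18 = 42, R_n = 241.92 kN/bolt. φR_n = 0.75 × (2×189 + 4×241.92) = 1009.3 kN.
Tension yield (gross): A_g = 167×14 = 2338 mm². φR_n = 0.90 × 345 × 2338 = 725.9 kN.
Governing: min(424.3, 1009.3, 725.9) = 424.3 kN → bolt shear.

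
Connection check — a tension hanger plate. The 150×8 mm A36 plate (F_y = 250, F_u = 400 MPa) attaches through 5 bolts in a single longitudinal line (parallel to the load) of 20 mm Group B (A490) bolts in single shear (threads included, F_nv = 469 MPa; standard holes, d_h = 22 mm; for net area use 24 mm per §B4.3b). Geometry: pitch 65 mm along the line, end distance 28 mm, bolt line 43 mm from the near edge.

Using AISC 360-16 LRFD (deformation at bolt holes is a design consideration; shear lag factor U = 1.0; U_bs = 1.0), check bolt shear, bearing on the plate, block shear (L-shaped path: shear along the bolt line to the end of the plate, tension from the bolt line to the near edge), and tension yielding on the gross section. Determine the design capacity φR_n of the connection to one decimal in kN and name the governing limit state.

270.0 kN (gross-section yield governs)

Bolt shear: A_b = π(20)²/4 = 314.16 mm². φR_n = 0.75 × 469 × 314.16 × 5 × 1 = 552.5 kN.
Bearing (8 mm plate, F_u = 400 MPa): end bolts L_c = 28 − 22/2 = 17, R_n = min(1.2×17×8×400, 2.4×20×8×400) = 65.28 kN/bolt; interior L_c = 65 − 22 = 43, R_n = 153.6 kN/bolt. φR_n = 0.75 × (1×65.28 + 4×153.6) = 509.8 kN.
Block shear: shear path 1×[28+4×65] = 1×288 mm, A_gv = 2304, A_nv = 1×(288 − 4.5×24)×8 = 1440 mm²; tension to near edge: (43 − 0.5×24)×8 = 248 mm². R_n = min(0.6×400×1440, 0.6×250×2304) + 1.0×400×248 = min(345.6, 345.6) + 99.2 = 444.8 kN. φR_n = 0.75 × 444.8 = 333.6 kN.
Tension yield (gross): A_g = 150×8 = 1200 mm². φR_n = 0.90 × 250 × 1200 = 270.0 kN.
Governing: min(552.5, 509.8, 333.6, 270.0) = 270.0 kN → gross-section yield.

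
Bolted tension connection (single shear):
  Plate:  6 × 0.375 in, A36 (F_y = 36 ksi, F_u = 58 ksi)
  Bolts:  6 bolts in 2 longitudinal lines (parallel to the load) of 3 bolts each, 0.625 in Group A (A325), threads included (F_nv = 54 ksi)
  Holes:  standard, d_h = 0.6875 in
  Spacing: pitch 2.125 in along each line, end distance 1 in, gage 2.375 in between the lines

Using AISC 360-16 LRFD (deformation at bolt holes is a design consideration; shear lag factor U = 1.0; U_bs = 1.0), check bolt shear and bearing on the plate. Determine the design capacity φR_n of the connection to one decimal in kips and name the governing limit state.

Bolt shear: A_b = π(0.625)²/4 = 0.3068 in². φR_n = 0.75 × 54 × 0.3068 × 6 × 1 = 74.6 kips.
Bearing (0.375 in plate, F_u = 58 ksi): end bolts L_c = 1 − 0.6875/2 = 0.65625, R_n = min(1.2×0.65625×0.375×58, 2.4×0.625×0.375×58) = 17.128 kips/bolt; interior L_c = 2.125 − 0.6875 = 1.4375, R_n = 32.625 kips/bolt. φR_n = 0.75 × (2×17.128 + 4×32.625) = 123.6 kips.
Governing: min(74.6, 123.6) = 74.6 kips → bolt shear.

74.6 kips (bolt shear governs)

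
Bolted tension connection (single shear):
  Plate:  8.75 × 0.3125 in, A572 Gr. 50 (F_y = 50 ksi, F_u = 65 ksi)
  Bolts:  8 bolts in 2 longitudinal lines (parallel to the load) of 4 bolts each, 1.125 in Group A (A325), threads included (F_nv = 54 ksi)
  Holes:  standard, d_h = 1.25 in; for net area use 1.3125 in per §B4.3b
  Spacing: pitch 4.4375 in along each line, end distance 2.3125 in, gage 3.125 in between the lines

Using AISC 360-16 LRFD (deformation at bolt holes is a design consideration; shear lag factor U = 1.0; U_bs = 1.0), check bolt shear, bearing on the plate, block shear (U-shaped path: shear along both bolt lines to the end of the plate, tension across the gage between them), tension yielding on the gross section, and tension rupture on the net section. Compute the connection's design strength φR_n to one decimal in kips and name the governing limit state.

Bolt shear: A_b = π(1.125)²/4 = 0.99402 in². φR_n = 0.75 × 54 × 0.99402 × 8 × 1 = 322.1 kips.
Bearing (0.3125 in plate, F_u = 65 ksi): end bolts L_c = 2.3125 − 1.25/2 = 1.6875, R_n = min(1.2×1.6875×0.3125×65, 2.4×1.125×0.3125×65) = 41.133 kips/bolt; interior L_c = 4.4375 − 1.25 = 3.1875, R_n = 54.844 kips/bolt. φR_n = 0.75 × (2×41.133 + 6×54.844) = 308.5 kips.
Block shear: shear path 2×[2.3125+3×4.4375] = 2×15.625 in, A_gv = 9.7656, A_nv = 2×(15.625 − 3.5×1.3125)×0.3125 = 6.8945 in²; tension across gage: (3.125 − 1×1.3125)×0.3125 = 0.56641 in². R_n = min(0.6×65×6.8945, 0.6×50×9.7656) + 1.0×65×0.56641 = min(268.89, 292.97) + 36.817 = 305.71 kips. φR_n = 0.75 × 305.71 = 229.3 kips.
Tension yield (gross): A_g = 8.75×0.3125 = 2.7344 in². φR_n = 0.90 × 50 × 2.7344 = 123.0 kips.
Tension rupture (net): A_n = (8.75 − 2×1.3125)×0.3125 = 1.9141 in² (U = 1.0, A_e = A_n). φR_n = 0.75 × 65 × 1.9141 = 93.3 kips.
Governing: min(322.1, 308.5, 229.3, 123.0, 93.3) = 93.3 kips → net-section rupture.

93.3 kips (net-section rupture governs)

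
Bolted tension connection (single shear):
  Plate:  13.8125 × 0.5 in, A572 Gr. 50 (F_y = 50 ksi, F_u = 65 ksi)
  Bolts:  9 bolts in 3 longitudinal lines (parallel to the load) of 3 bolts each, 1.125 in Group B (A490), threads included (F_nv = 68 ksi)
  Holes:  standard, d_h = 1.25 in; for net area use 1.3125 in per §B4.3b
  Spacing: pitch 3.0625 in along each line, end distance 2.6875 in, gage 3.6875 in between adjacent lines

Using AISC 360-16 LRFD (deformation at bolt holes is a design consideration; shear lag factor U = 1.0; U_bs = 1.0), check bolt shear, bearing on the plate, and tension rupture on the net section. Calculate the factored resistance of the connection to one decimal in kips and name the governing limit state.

240.7 kips (net-section rupture governs)

Bolt shear: A_b = π(1.125)²/4 = 0.99402 in². φR_n = 0.75 × 68 × 0.99402 × 9 × 1 = 456.3 kips.
Bearing (0.5 in plate, F_u = 65 ksi): end bolts L_c = 2.6875 − 1.25/2 = 2.0625, R_n = min(1.2×2.0625×0.5×65, 2.4×1.125×0.5×65) = 80.438 kips/bolt; interior L_c = 3.0625 − 1.25 = 1.8125, R_n = 70.688 kips/bolt. φR_n = 0.75 × (3×80.438 + 6×70.688) = 499.1 kips.
Tension rupture (net): A_n = (13.8125 − 3×1.3125)×0.5 = 4.9375 in² (U = 1.0, A_e = A_n). φR_n = 0.75 × 65 × 4.9375 = 240.7 kips.
Governing: min(456.3, 499.1, 240.7) = 240.7 kips → net-section rupture.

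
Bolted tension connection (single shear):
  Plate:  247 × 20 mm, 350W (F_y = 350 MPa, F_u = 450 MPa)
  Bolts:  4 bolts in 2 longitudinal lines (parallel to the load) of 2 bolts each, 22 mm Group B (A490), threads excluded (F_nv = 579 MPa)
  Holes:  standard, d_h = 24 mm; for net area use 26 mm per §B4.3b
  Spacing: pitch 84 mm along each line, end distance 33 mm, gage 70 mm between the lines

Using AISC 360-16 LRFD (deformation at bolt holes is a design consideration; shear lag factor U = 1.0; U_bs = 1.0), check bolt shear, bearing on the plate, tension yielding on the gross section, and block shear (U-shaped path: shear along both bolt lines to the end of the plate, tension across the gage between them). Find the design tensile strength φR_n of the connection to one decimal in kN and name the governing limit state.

Bolt shear: A_b = π(22)²/4 = 380.13 mm². φR_n = 0.75 × 579 × 380.13 × 4 × 1 = 660.3 kN.
Bearing (20 mm plate, F_u = 450 MPa): end bolts L_c = 33 − 24/2 = 21, R_n = min(1.2×21×20×450, 2.4×22×20×450) = 226.8 kN/bolt; interior L_c = 84 − 24 = 60, R_n = 475.2 kN/bolt. φR_n = 0.75 × (2×226.8 + 2×475.2) = 1053.0 kN.
Tension yield (gross): A_g = 247×20 = 4940 mm². φR_n = 0.90 × 350 × 4940 = 1556.1 kN.
Block shear: shear path 2×[33+1×84] = 2×117 mm, A_gv = 4680, A_nv = 2×(117 − 1.5×26)×20 = 3120 mm²; tension across gage: (70 − 1×26)×20 = 880 mm². R_n = min(0.6×450×3120, 0.6×350×4680) + 1.0×450×880 = min(842.4, 982.8) + 396 = 1238.4 kN. φR_n = 0.75 × 1238.4 = 928.8 kN.
Governing: min(660.3, 1053.0, 1556.1, 928.8) = 660.3 kN → bolt shear.

660.3 kN (bolt shear governs)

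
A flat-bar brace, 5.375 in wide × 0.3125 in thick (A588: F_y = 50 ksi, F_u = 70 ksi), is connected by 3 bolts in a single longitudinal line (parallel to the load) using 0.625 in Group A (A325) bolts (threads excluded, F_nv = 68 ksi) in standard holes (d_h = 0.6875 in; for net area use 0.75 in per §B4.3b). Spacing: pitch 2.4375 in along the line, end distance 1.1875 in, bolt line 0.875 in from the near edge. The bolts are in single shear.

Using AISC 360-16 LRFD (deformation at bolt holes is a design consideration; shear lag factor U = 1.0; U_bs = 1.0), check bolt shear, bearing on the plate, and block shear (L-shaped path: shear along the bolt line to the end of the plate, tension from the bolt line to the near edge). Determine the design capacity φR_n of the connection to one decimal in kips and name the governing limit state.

46.9 kips (bolt shear governs)

Bolt shear: A_b = π(0.625)²/4 = 0.3068 in². φR_n = 0.75 × 68 × 0.3068 × 3 × 1 = 46.9 kips.
Bearing (0.3125 in plate, F_u = 70 ksi): end bolts L_c = 1.1875 − 0.6875/2 = 0.84375, R_n = min(1.2×0.84375×0.3125×70, 2.4×0.625×0.3125×70) = 22.148 kips/bolt; interior L_c = 2.4375 − 0.6875 = 1.75, R_n = 32.813 kips/bolt. φR_n = 0.75 × (1×22.148 + 2×32.813) = 65.8 kips.
Block shear: shear path 1×[1.1875+2×2.4375] = 1×6.0625 in, A_gv = 1.8945, A_nv = 1×(6.0625 − 2.5×0.75)×0.3125 = 1.3086 in²; tension to near edge: (0.875 − 0.5×0.75)×0.3125 = 0.15625 in². R_n = min(0.6×70×1.3086, 0.6×50×1.8945) + 1.0×70×0.15625 = min(54.961, 56.835) + 10.938 = 65.899 kips. φR_n = 0.75 × 65.899 = 49.4 kips.
Governing: min(46.9, 65.8, 49.4) = 46.9 kips → bolt shear.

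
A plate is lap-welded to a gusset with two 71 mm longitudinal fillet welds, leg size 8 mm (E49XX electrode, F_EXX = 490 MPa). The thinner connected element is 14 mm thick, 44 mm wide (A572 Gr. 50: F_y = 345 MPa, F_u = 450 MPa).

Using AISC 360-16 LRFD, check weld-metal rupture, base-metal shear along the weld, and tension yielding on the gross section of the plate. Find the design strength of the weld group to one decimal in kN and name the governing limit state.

177.1 kN (weld metal governs)

Weld metal: throat = 0.707×8 = 5.656 mm, L = 2×71 = 142 mm. φR_n = 0.75 × 0.6 × 490 × 5.656 × 142 = 177.1 kN.
Base metal shear (14 mm plate): yield φR_n = 1.0×0.6×345×14×142 = 411.5 kN; rupture φR_n = 0.75×0.6×450×14×142 = 402.6 kN; take 402.6 kN (rupture).
Tension yield (gross): A_g = 44×14 = 616 mm². φR_n = 0.90 × 345 × 616 = 191.3 kN.
Governing: min(177.1, 402.6, 191.3) = 177.1 kN → weld metal.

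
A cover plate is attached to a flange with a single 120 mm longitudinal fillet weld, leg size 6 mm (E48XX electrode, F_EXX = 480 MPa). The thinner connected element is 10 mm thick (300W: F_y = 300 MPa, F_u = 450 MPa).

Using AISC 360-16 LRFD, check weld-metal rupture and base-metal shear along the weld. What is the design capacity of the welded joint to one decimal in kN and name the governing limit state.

110.0 kN (weld metal governs)

Weld metal: throat = 0.707×6 = 4.242 mm, L = 120 mm. φR_n = 0.75 × 0.6 × 480 × 4.242 × 120 = 110.0 kN.
Base metal shear (10 mm plate): yield φR_n = 1.0×0.6×300×10×120 = 216.0 kN; rupture φR_n = 0.75×0.6×450×10×120 = 243.0 kN; take 216.0 kN (yield).
Governing: min(110.0, 216.0) = 110.0 kN → weld metal.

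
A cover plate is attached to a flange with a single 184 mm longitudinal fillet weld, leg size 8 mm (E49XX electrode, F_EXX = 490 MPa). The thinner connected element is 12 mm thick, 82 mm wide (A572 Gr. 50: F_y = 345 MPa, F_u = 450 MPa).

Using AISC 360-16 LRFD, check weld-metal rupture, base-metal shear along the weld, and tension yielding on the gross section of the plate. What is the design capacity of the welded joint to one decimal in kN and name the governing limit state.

Weld metal: throat = 0.707×8 = 5.656 mm, L = 184 mm. φR_n = 0.75 × 0.6 × 490 × 5.656 × 184 = 229.5 kN.
Base metal shear (12 mm plate): yield φR_n = 1.0×0.6×345×12×184 = 457.1 kN; rupture φR_n = 0.75×0.6×450×12×184 = 447.1 kN; take 447.1 kN (rupture).
Tension yield (gross): A_g = 82×12 = 984 mm². φR_n = 0.90 × 345 × 984 = 305.5 kN.
Governing: min(229.5, 447.1, 305.5) = 229.5 kN → weld metal.

229.5 kN (weld metal governs)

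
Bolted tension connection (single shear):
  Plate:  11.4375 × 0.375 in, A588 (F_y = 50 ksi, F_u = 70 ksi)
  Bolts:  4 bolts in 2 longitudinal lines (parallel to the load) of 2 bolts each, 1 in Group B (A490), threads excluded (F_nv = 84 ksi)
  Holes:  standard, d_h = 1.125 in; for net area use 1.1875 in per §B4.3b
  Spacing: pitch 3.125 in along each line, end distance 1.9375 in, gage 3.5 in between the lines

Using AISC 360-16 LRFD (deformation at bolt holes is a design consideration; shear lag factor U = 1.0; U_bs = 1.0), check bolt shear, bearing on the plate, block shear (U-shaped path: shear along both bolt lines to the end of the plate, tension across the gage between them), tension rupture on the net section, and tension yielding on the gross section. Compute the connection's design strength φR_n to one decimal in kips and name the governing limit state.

123.0 kips (block shear governs)

Bolt shear: A_b = π(1)²/4 = 0.7854 in². φR_n = 0.75 × 84 × 0.7854 × 4 × 1 = 197.9 kips.
Bearing (0.375 in plate, F_u = 70 ksi): end bolts L_c = 1.9375 − 1.125/2 = 1.375, R_n = min(1.2×1.375×0.375×70, 2.4×1×0.375×70) = 43.313 kips/bolt; interior L_c = 3.125 − 1.125 = 2, R_n = 63 kips/bolt. φR_n = 0.75 × (2×43.313 + 2×63) = 159.5 kips.
Block shear: shear path 2×[1.9375+1×3.125] = 2×5.0625 in, A_gv = 3.7969, A_nv = 2×(5.0625 − 1.5×1.1875)×0.375 = 2.4609 in²; tension across gage: (3.5 − 1×1.1875)×0.375 = 0.86719 in². R_n = min(0.6×70×2.4609, 0.6×50×3.7969) + 1.0×70×0.86719 = min(103.36, 113.91) + 60.703 = 164.06 kips. φR_n = 0.75 × 164.06 = 123.0 kips.
Tension rupture (net): A_n = (11.4375 − 2×1.1875)×0.375 = 3.3984 in² (U = 1.0, A_e = A_n). φR_n = 0.75 × 70 × 3.3984 = 178.4 kips.
Tension yield (gross): A_g = 11.4375×0.375 = 4.2891 in². φR_n = 0.90 × 50 × 4.2891 = 193.0 kips.
Governing: min(197.9, 159.5, 123.0, 178.4, 193.0) = 123.0 kips → block shear.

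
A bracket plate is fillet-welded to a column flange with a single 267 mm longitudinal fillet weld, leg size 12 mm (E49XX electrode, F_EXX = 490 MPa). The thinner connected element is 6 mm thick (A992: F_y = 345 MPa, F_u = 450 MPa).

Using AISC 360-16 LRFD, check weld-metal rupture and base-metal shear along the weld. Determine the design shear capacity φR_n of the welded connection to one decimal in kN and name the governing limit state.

Weld metal: throat = 0.707×12 = 8.484 mm, L = 267 mm. φR_n = 0.75 × 0.6 × 490 × 8.484 × 267 = 499.5 kN.
Base metal shear (6 mm plate): yield φR_n = 1.0×0.6×345×6×267 = 331.6 kN; rupture φR_n = 0.75×0.6×450×6×267 = 324.4 kN; take 324.4 kN (rupture).
Governing: min(499.5, 324.4) = 324.4 kN → base-metal shear.

324.4 kN (base-metal shear governs)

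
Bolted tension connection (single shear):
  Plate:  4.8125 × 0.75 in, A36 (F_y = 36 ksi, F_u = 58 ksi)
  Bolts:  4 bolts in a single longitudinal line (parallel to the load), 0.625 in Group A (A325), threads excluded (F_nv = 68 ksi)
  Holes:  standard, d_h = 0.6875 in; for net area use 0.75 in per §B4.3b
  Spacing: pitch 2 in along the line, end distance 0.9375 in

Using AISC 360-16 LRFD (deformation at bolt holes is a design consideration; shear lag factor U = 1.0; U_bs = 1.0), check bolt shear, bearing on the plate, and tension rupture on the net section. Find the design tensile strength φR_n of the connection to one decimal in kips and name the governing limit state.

Bolt shear: A_b = π(0.625)²/4 = 0.3068 in². φR_n = 0.75 × 68 × 0.3068 × 4 × 1 = 62.6 kips.
Bearing (0.75 in plate, F_u = 58 ksi): end bolts L_c = 0.9375 − 0.6875/2 = 0.59375, R_n = min(1.2×0.59375×0.75×58, 2.4×0.625×0.75×58) = 30.994 kips/bolt; interior L_c = 2 − 0.6875 = 1.3125, R_n = 65.25 kips/bolt. φR_n = 0.75 × (1×30.994 + 3×65.25) = 170.1 kips.
Tension rupture (net): A_n = (4.8125 − 1×0.75)×0.75 = 3.0469 in² (U = 1.0, A_e = A_n). φR_n = 0.75 × 58 × 3.0469 = 132.5 kips.
Governing: min(62.6, 170.1, 132.5) = 62.6 kips → bolt shear.

62.6 kips (bolt shear governs)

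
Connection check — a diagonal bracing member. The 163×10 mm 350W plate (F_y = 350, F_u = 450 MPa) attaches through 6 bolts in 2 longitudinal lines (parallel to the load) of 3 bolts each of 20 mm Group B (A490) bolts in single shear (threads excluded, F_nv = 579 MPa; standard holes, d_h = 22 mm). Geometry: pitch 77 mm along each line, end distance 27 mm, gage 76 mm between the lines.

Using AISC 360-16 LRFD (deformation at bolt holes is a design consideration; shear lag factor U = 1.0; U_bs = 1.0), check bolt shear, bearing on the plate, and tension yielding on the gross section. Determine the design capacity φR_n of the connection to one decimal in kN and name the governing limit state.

513.5 kN (gross-section yield governs)

Bolt shear: A_b = π(20)²/4 = 314.16 mm². φR_n = 0.75 × 579 × 314.16 × 6 × 1 = 818.5 kN.
Bearing (10 mm plate, F_u = 450 MPa): end bolts L_c = 27 − 22/2 = 16, R_n = min(1.2×16×10×450, 2.4×20×10×450) = 86.4 kN/bolt; interior L_c = 77 − 22 = 55, R_n = 216 kN/bolt. φR_n = 0.75 × (2×86.4 + 4×216) = 777.6 kN.
Tension yield (gross): A_g = 163×10 = 1630 mm². φR_n = 0.90 × 350 × 1630 = 513.5 kN.
Governing: min(818.5, 777.6, 513.5) = 513.5 kN → gross-section yield.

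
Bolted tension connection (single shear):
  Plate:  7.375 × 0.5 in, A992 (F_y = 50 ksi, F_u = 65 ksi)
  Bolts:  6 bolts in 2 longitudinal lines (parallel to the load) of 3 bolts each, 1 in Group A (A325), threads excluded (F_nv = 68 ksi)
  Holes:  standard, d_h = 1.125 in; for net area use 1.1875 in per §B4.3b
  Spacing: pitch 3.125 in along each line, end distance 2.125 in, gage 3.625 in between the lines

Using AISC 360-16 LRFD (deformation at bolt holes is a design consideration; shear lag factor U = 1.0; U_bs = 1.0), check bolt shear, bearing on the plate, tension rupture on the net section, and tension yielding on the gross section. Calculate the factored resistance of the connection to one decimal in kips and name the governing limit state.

121.9 kips (net-section rupture governs)

Bolt shear: A_b = π(1)²/4 = 0.7854 in². φR_n = 0.75 × 68 × 0.7854 × 6 × 1 = 240.3 kips.
Bearing (0.5 in plate, F_u = 65 ksi): end bolts L_c = 2.125 − 1.125/2 = 1.5625, R_n = min(1.2×1.5625×0.5×65, 2.4×1×0.5×65) = 60.938 kips/bolt; interior L_c = 3.125 − 1.125 = 2, R_n = 78 kips/bolt. φR_n = 0.75 × (2×60.938 + 4×78) = 325.4 kips.
Tension rupture (net): A_n = (7.375 − 2×1.1875)×0.5 = 2.5 in² (U = 1.0, A_e = A_n). φR_n = 0.75 × 65 × 2.5 = 121.9 kips.
Tension yield (gross): A_g = 7.375×0.5 = 3.6875 in². φR_n = 0.90 × 50 × 3.6875 = 165.9 kips.
Governing: min(240.3, 325.4, 121.9, 165.9) = 121.9 kips → net-section rupture.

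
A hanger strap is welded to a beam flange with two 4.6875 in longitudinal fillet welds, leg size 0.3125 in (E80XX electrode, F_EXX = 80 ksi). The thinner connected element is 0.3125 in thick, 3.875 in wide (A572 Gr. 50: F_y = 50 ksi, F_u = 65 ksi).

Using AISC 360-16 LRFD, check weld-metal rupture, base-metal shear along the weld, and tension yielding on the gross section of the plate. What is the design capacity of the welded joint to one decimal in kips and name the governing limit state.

Weld metal: throat = 0.707×0.3125 = 0.22094 in, L = 2×4.6875 = 9.375 in. φR_n = 0.75 × 0.6 × 80 × 0.22094 × 9.375 = 74.6 kips.
Base metal shear (0.3125 in plate): yield φR_n = 1.0×0.6×50×0.3125×9.375 = 87.9 kips; rupture φR_n = 0.75×0.6×65×0.3125×9.375 = 85.7 kips; take 85.7 kips (rupture).
Tension yield (gross): A_g = 3.875×0.3125 = 1.2109 in². φR_n = 0.90 × 50 × 1.2109 = 54.5 kips.
Governing: min(74.6, 85.7, 54.5) = 54.5 kips → gross-section yield.

54.5 kips (gross-section yield governs)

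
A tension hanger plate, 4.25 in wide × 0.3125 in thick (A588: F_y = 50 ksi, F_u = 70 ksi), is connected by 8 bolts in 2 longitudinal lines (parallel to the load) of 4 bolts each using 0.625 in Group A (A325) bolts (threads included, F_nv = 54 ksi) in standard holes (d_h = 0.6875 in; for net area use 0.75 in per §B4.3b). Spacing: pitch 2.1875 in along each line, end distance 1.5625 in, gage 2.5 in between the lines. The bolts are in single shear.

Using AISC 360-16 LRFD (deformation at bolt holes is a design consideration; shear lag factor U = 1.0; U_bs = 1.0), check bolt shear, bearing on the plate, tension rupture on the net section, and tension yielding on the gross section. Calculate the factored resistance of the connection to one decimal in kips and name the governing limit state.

Bolt shear: A_b = π(0.625)²/4 = 0.3068 in². φR_n = 0.75 × 54 × 0.3068 × 8 × 1 = 99.4 kips.
Bearing (0.3125 in plate, F_u = 70 ksi): end bolts L_c = 1.5625 − 0.6875/2 = 1.21875, R_n = min(1.2×1.21875×0.3125×70, 2.4×0.625×0.3125×70) = 31.992 kips/bolt; interior L_c = 2.1875 − 0.6875 = 1.5, R_n = 32.813 kips/bolt. φR_n = 0.75 × (2×31.992 + 6×32.813) = 195.6 kips.
Tension rupture (net): A_n = (4.25 − 2×0.75)×0.3125 = 0.85938 in² (U = 1.0, A_e = A_n). φR_n = 0.75 × 70 × 0.85938 = 45.1 kips.
Tension yield (gross): A_g = 4.25×0.3125 = 1.3281 in². φR_n = 0.90 × 50 × 1.3281 = 59.8 kips.
Governing: min(99.4, 195.6, 45.1, 59.8) = 45.1 kips → net-section rupture.

45.1 kips (net-section rupture governs)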